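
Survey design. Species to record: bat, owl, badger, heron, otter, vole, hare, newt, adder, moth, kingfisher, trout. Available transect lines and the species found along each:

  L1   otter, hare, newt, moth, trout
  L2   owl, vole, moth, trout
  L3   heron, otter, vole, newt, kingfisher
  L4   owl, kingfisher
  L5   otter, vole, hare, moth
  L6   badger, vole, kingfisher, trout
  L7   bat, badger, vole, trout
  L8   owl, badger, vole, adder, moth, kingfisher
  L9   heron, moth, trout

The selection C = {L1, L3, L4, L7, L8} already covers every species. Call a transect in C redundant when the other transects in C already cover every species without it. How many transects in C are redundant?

Drop L1: hare uncovered — not redundant.
Drop L3: heron uncovered — not redundant.
Drop L4: the rest still cover every species — redundant.
Drop L7: bat uncovered — not redundant.
Drop L8: adder uncovered — not redundant.
1 redundant: L4.

1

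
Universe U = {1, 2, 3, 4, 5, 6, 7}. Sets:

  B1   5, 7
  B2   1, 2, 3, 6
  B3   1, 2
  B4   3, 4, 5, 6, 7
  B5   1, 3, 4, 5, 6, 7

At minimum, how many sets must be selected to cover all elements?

2

B2, B4 together cover {1, 2, 3, 4, 5, 6, 7} — every element.
No single set contains all 7 elements, so 2 is optimal.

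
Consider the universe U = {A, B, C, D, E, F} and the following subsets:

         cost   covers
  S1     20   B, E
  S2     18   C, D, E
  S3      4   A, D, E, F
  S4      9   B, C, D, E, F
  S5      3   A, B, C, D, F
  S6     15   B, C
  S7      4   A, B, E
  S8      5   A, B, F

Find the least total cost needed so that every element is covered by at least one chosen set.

7

S3, S5 cover every element at cost 4 + 3 = 7.
Any cover uses at least 2 sets; among all covering selections none totals below 7.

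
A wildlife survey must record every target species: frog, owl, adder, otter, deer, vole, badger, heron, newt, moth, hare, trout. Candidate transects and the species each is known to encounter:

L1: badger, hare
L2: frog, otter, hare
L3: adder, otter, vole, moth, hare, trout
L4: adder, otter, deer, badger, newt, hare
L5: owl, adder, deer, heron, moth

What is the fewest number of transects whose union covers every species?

4

L2, L3, L4, L5 together cover {frog, owl, adder, otter, deer, vole, badger, heron, newt, moth, hare, trout} — every species.
No 3 of the 5 transects cover everything (all 10 triples fall short), so 4 is minimum.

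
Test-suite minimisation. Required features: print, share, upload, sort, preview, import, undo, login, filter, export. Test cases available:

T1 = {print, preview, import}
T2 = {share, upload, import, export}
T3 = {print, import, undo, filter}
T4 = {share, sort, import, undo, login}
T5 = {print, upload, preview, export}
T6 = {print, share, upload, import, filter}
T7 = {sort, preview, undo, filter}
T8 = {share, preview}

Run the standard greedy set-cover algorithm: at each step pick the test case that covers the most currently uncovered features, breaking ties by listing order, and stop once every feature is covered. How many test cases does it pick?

Pick 1: T4 covers 5 new features (share, sort, import, undo, login).
Pick 2: T5 covers 4 new features (print, upload, preview, export).
Pick 3: T3 covers 1 new features (filter).
Greedy uses 3 test cases.

3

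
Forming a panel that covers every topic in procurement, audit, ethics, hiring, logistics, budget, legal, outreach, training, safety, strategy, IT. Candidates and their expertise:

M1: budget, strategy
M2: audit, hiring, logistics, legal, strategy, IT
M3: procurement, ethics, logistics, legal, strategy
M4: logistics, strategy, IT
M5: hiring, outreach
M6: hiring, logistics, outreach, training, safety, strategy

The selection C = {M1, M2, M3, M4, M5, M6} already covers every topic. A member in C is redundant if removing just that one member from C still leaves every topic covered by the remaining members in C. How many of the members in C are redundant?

Drop M1: budget uncovered — not redundant.
Drop M2: audit uncovered — not redundant.
Drop M3: procurement, ethics uncovered — not redundant.
Drop M4: the rest still cover every topic — redundant.
Drop M5: the rest still cover every topic — redundant.
Drop M6: training, safety uncovered — not redundant.
2 redundant: M4, M5.

2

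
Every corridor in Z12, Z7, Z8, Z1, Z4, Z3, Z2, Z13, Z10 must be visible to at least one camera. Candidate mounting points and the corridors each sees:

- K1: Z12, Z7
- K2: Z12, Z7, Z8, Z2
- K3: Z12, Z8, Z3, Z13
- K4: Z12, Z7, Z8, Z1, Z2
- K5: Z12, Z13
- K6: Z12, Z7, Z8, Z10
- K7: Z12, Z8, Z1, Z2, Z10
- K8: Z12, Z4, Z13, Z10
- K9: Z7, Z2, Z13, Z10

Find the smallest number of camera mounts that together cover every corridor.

K3, K4, K8 together cover {Z12, Z7, Z8, Z1, Z4, Z3, Z2, Z13, Z10} — every corridor.
No 2 of the 9 camera mounts cover everything (all 36 pairs fall short), so 3 is minimum.

3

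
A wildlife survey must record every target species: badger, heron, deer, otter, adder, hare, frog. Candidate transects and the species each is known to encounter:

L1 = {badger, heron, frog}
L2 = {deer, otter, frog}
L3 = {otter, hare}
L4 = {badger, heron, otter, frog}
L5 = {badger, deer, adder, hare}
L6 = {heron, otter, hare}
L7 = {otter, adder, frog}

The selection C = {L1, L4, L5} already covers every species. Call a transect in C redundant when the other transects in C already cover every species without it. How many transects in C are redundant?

1

Drop L1: the rest still cover every species — redundant.
Drop L4: otter uncovered — not redundant.
Drop L5: deer, adder, hare uncovered — not redundant.
1 redundant: L1.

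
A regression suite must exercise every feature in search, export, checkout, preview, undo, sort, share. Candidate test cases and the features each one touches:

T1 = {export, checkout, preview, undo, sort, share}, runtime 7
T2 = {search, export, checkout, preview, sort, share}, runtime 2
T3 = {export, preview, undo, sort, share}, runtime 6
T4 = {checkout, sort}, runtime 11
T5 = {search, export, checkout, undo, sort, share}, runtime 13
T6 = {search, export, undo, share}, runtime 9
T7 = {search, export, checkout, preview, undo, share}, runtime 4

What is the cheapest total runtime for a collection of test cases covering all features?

6

T2, T7 cover every feature at runtime 2 + 4 = 6.
Any cover uses at least 2 test cases; among all covering selections none totals below 6.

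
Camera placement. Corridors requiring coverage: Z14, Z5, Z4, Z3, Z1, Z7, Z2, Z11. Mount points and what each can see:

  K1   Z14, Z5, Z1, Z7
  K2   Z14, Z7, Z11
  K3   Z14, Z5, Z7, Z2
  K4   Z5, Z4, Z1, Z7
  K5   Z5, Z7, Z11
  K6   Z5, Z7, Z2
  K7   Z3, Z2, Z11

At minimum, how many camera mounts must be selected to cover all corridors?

3

K1, K4, K7 together cover {Z14, Z5, Z4, Z3, Z1, Z7, Z2, Z11} — every corridor.
No 2 of the 7 camera mounts cover everything (all 21 pairs fall short), so 3 is minimum.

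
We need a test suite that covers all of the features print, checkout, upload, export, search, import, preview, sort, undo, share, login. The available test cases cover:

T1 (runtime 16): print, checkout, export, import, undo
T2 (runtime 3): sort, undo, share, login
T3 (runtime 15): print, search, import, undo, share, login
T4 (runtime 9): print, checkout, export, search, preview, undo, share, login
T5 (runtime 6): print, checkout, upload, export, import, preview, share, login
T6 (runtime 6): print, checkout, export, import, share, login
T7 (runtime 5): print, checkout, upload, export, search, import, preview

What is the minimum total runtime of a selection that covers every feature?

T2, T7 cover every feature at runtime 3 + 5 = 8.
Any cover uses at least 2 test cases; among all covering selections none totals below 8.

8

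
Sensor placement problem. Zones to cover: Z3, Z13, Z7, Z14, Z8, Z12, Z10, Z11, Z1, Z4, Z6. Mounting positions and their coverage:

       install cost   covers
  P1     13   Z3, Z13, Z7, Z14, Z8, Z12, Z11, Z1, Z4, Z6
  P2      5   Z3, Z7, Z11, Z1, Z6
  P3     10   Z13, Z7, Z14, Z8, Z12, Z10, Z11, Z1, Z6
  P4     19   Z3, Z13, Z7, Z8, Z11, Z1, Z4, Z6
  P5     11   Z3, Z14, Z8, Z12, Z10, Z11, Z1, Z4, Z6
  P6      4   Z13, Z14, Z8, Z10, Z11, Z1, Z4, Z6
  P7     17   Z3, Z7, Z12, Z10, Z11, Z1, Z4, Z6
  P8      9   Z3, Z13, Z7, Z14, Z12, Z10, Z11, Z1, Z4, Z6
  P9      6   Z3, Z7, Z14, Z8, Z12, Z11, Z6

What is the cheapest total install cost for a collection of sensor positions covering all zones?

P6, P9 cover every zone at install cost 4 + 6 = 10.
Any cover uses at least 2 sensor positions; among all covering selections none totals below 10.

10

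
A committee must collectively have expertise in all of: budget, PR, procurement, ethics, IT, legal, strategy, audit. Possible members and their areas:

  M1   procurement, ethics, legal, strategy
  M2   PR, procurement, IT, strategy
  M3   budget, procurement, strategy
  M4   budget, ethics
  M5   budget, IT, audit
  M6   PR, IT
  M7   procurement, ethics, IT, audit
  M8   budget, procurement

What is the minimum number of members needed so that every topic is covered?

3

M1, M2, M5 together cover {budget, PR, procurement, ethics, IT, legal, strategy, audit} — every topic.
No 2 of the 8 members cover everything (all 28 pairs fall short), so 3 is minimum.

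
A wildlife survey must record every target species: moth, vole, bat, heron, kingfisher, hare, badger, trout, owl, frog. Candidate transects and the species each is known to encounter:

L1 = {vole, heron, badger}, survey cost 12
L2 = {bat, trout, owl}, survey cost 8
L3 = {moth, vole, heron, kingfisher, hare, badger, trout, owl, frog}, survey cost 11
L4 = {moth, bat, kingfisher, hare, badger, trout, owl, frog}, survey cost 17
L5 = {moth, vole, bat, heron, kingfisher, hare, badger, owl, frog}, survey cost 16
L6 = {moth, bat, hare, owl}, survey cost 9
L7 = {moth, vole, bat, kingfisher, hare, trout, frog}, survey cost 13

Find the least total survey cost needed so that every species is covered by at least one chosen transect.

19

L2, L3 cover every species at survey cost 8 + 11 = 19.
Any cover uses at least 2 transects; among all covering selections none totals below 19.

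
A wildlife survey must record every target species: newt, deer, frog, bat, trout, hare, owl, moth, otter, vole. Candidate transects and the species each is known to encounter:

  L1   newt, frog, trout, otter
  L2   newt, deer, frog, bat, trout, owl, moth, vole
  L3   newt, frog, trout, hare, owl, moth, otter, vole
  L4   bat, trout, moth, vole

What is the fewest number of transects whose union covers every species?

L2, L3 together cover {newt, deer, frog, bat, trout, hare, owl, moth, otter, vole} — every species.
No single transect contains all 10 species, so 2 is optimal.

2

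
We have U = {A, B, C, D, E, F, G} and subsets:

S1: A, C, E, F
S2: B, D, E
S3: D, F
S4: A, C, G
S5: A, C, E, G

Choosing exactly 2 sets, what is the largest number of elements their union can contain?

6

Choosing S1, S2 covers {A, B, C, D, E, F} — 6 elements.
No choice of 2 sets does better; here G is left uncovered.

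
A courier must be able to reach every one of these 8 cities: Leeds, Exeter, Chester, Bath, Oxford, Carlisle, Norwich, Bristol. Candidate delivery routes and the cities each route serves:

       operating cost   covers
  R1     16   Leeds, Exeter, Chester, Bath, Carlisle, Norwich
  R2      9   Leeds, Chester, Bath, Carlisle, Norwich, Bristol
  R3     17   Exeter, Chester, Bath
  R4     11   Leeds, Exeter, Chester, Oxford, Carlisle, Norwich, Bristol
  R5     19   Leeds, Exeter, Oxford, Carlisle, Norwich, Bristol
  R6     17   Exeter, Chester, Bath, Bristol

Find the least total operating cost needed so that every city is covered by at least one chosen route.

R2, R4 cover every city at operating cost 9 + 11 = 20.
Any cover uses at least 2 routes; among all covering selections none totals below 20.

20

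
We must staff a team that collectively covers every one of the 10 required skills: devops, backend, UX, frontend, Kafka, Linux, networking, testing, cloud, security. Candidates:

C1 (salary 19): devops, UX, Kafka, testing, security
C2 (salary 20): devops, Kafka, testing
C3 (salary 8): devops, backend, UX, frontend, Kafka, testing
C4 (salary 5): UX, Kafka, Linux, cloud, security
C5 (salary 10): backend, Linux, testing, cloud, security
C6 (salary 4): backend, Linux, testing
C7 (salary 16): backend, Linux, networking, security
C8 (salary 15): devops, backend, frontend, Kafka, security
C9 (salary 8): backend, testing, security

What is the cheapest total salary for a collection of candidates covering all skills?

C3, C4, C7 cover every skill at salary 8 + 5 + 16 = 29.
Any cover uses at least 3 candidates; among all covering selections none totals below 29.

29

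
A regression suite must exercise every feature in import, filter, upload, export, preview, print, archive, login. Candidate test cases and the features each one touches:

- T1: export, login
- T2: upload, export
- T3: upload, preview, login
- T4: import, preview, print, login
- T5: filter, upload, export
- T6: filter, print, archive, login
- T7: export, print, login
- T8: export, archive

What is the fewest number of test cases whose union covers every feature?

3

T2, T4, T6 together cover {import, filter, upload, export, preview, print, archive, login} — every feature.
No 2 of the 8 test cases cover everything (all 28 pairs fall short), so 3 is minimum.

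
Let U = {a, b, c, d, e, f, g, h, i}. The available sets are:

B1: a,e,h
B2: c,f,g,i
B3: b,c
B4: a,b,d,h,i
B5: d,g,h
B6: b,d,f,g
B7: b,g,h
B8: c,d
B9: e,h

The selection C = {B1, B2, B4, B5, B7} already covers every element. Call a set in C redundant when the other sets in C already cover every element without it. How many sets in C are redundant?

3

Drop B1: e uncovered — not redundant.
Drop B2: c, f uncovered — not redundant.
Drop B4: the rest still cover every element — redundant.
Drop B5: the rest still cover every element — redundant.
Drop B7: the rest still cover every element — redundant.
3 redundant: B4, B5, B7.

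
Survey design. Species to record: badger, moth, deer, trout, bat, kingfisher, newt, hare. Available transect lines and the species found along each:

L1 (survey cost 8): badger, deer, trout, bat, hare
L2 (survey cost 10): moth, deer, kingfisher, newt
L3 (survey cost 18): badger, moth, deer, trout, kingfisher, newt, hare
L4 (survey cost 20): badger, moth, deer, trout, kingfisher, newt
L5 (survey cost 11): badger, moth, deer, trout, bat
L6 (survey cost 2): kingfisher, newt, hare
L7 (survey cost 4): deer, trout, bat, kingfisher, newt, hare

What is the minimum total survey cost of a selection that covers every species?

L5, L6 cover every species at survey cost 11 + 2 = 13.
Any cover uses at least 2 transects; among all covering selections none totals below 13.
Greedy by coverage-per-survey cost would pick L6, L7, L5 for 17 — worse than the optimum 13.

13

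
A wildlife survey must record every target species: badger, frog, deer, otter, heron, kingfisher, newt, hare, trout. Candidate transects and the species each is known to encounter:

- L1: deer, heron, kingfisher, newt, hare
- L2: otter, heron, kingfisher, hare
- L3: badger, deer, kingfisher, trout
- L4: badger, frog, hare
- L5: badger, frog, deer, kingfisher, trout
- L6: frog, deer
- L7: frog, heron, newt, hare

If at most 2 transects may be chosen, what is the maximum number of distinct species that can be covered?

Choosing L1, L5 covers {badger, frog, deer, heron, kingfisher, newt, hare, trout} — 8 species.
No choice of 2 transects does better; here otter is left uncovered.

8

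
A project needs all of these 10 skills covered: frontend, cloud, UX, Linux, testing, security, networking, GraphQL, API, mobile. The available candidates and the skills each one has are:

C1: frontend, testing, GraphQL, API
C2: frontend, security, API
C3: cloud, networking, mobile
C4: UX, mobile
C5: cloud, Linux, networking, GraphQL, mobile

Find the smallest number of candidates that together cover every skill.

4

C1, C2, C4, C5 together cover {frontend, cloud, UX, Linux, testing, security, networking, GraphQL, API, mobile} — every skill.
No 3 of the 5 candidates cover everything (all 10 triples fall short), so 4 is minimum.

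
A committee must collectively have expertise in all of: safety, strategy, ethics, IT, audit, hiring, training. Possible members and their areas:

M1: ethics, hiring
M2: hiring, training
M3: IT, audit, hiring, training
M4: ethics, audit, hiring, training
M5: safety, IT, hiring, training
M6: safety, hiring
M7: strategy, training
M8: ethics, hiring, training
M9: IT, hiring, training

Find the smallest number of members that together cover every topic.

3

M4, M5, M7 together cover {safety, strategy, ethics, IT, audit, hiring, training} — every topic.
No 2 of the 9 members cover everything (all 36 pairs fall short), so 3 is minimum.
Greedy (largest uncovered first) would take M3, M1, M5, M7 — 4 members — but 3 suffice.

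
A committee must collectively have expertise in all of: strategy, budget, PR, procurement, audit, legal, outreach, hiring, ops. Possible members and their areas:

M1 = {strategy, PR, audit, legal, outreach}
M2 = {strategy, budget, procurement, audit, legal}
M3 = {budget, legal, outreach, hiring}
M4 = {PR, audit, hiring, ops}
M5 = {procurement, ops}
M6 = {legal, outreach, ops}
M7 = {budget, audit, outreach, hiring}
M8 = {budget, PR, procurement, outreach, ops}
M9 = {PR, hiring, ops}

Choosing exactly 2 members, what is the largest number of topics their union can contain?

8

Choosing M1, M8 covers {strategy, budget, PR, procurement, audit, legal, outreach, ops} — 8 topics.
No choice of 2 members does better; here hiring is left uncovered.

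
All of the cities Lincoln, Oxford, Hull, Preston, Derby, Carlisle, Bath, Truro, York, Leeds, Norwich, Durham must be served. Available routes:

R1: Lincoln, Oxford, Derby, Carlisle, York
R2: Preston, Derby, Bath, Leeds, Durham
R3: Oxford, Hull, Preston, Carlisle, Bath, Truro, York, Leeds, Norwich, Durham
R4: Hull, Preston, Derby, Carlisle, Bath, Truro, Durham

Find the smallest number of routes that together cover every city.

2

R1, R3 together cover {Lincoln, Oxford, Hull, Preston, Derby, Carlisle, Bath, Truro, York, Leeds, Norwich, Durham} — every city.
No single route contains all 12 cities, so 2 is optimal.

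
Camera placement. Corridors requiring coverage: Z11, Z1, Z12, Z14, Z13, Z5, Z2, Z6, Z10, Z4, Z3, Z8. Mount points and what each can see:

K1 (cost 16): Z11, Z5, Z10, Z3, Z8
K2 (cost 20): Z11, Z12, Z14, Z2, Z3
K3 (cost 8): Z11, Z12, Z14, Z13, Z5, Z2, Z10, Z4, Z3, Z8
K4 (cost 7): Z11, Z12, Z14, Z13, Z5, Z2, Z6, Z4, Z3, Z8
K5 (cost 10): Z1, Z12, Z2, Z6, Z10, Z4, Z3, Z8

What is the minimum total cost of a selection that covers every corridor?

17

K4, K5 cover every corridor at cost 7 + 10 = 17.
Any cover uses at least 2 camera mounts; among all covering selections none totals below 17.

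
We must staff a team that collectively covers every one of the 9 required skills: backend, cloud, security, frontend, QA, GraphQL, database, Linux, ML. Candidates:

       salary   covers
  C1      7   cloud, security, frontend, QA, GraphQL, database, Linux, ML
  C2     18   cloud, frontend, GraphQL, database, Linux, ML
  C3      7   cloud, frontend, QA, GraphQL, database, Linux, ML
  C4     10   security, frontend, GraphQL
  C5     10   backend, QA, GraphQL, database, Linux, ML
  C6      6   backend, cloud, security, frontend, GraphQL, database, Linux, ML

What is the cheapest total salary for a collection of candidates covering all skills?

C1, C6 cover every skill at salary 7 + 6 = 13.
Any cover uses at least 2 candidates; among all covering selections none totals below 13.

13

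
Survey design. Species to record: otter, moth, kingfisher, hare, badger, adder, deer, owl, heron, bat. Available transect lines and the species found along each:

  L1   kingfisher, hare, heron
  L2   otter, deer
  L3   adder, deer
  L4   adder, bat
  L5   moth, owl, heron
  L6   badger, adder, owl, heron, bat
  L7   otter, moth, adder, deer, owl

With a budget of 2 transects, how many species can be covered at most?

Choosing L1, L7 covers {otter, moth, kingfisher, hare, adder, deer, owl, heron} — 8 species.
No choice of 2 transects does better; here badger, bat are left uncovered.

8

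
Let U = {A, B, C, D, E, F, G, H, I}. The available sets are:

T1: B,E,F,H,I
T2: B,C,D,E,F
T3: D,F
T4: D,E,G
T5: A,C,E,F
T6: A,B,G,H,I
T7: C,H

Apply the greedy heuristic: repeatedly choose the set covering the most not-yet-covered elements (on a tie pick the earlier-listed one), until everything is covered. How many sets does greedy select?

Pick 1: T1 covers 5 new elements (B, E, F, H, I).
Pick 2: T2 covers 2 new elements (C, D).
Pick 3: T6 covers 2 new elements (A, G).
Greedy uses 3 sets. (The true minimum is 2.)

3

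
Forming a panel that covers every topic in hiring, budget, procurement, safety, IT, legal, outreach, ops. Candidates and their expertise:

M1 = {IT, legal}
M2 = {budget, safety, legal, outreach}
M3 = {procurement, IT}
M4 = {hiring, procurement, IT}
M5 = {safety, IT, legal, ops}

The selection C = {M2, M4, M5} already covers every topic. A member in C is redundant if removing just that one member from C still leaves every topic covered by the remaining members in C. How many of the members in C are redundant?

0

Drop M2: budget, outreach uncovered — not redundant.
Drop M4: hiring, procurement uncovered — not redundant.
Drop M5: ops uncovered — not redundant.
None of the members in C is redundant.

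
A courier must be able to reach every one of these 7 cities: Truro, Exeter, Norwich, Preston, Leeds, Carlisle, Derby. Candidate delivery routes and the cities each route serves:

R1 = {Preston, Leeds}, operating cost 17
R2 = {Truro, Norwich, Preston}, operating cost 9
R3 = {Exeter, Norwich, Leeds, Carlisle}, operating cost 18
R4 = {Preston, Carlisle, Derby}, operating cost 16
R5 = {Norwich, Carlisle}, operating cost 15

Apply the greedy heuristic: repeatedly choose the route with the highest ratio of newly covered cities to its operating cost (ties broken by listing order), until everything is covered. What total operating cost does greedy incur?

43

Pick 1: R2 adds 3 new (Truro, Norwich, Preston) at operating cost 9 (ratio 3/9).
Pick 2: R3 adds 3 new (Exeter, Leeds, Carlisle) at operating cost 18 (ratio 3/18).
Pick 3: R4 adds 1 new (Derby) at operating cost 16 (ratio 1/16).
Greedy total operating cost: 9 + 18 + 16 = 43.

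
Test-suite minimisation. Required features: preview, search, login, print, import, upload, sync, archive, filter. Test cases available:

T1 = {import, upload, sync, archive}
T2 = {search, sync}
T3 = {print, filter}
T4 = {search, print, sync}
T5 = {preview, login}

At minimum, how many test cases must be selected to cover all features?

4

T1, T2, T3, T5 together cover {preview, search, login, print, import, upload, sync, archive, filter} — every feature.
No 3 of the 5 test cases cover everything (all 10 triples fall short), so 4 is minimum.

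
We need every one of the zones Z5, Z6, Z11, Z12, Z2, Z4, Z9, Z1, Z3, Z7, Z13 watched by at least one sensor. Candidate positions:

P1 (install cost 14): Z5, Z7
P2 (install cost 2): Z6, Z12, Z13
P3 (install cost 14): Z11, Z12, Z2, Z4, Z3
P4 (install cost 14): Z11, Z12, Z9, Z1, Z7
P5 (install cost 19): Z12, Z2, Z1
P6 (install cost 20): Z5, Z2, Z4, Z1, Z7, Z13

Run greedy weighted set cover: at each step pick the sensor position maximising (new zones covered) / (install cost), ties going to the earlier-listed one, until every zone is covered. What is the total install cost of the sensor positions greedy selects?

Pick 1: P2 adds 3 new (Z6, Z12, Z13) at install cost 2 (ratio 3/2).
Pick 2: P3 adds 4 new (Z11, Z2, Z4, Z3) at install cost 14 (ratio 4/14).
Pick 3: P4 adds 3 new (Z9, Z1, Z7) at install cost 14 (ratio 3/14).
Pick 4: P1 adds 1 new (Z5) at install cost 14 (ratio 1/14).
Greedy total install cost: 2 + 14 + 14 + 14 = 44.

44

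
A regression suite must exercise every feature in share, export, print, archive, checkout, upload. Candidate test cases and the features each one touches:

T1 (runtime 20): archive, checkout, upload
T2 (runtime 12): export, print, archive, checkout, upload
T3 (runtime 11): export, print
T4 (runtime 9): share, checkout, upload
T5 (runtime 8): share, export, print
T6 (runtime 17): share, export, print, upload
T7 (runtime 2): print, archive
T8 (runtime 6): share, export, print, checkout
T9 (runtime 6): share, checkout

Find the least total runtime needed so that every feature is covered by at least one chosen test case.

17

T4, T7, T8 cover every feature at runtime 9 + 2 + 6 = 17.
Any cover uses at least 2 test cases; among all covering selections none totals below 17.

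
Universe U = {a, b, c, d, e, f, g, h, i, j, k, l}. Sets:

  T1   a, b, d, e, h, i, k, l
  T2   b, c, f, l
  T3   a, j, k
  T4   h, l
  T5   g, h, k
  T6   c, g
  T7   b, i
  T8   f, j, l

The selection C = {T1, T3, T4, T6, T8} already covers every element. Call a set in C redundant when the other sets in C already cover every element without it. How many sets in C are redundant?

Drop T1: b, d, e, i uncovered — not redundant.
Drop T3: the rest still cover every element — redundant.
Drop T4: the rest still cover every element — redundant.
Drop T6: c, g uncovered — not redundant.
Drop T8: f uncovered — not redundant.
2 redundant: T3, T4.

2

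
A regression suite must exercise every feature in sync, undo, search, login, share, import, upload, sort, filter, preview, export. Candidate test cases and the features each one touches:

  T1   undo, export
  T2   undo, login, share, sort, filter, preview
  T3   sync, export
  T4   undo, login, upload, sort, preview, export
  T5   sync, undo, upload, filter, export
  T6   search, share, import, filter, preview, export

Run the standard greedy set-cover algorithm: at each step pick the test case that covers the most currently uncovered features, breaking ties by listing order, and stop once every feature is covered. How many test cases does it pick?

Pick 1: T2 covers 6 new features (undo, login, share, sort, filter, preview).
Pick 2: T5 covers 3 new features (sync, upload, export).
Pick 3: T6 covers 2 new features (search, import).
Greedy uses 3 test cases.

3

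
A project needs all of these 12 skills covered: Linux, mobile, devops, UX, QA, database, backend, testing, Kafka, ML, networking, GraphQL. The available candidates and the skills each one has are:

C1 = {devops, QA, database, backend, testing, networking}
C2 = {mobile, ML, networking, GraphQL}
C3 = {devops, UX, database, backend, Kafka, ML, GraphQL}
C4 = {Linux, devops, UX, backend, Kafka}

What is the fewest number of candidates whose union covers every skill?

C1, C2, C4 together cover {Linux, mobile, devops, UX, QA, database, backend, testing, Kafka, ML, networking, GraphQL} — every skill.
No 2 of the 4 candidates cover everything (all 6 pairs fall short), so 3 is minimum.
Greedy (largest uncovered first) would take C3, C1, C2, C4 — 4 candidates — but 3 suffice.

3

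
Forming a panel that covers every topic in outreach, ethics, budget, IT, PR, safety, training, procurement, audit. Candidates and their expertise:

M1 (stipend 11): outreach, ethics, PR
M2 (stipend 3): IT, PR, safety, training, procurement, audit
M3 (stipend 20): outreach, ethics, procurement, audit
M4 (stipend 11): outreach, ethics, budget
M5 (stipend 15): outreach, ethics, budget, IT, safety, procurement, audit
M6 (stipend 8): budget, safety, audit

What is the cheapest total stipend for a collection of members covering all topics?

14

M2, M4 cover every topic at stipend 3 + 11 = 14.
Any cover uses at least 2 members; among all covering selections none totals below 14.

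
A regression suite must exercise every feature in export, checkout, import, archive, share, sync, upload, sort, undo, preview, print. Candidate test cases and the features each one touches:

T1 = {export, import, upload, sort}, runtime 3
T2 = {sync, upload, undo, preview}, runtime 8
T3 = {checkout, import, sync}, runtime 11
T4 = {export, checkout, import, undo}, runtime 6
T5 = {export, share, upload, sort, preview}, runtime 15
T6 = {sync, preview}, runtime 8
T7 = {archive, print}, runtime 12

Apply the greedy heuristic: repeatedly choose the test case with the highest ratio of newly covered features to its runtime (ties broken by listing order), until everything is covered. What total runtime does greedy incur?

44

Pick 1: T1 adds 4 new (export, import, upload, sort) at runtime 3 (ratio 4/3).
Pick 2: T2 adds 3 new (sync, undo, preview) at runtime 8 (ratio 3/8).
Pick 3: T4 adds 1 new (checkout) at runtime 6 (ratio 1/6).
Pick 4: T7 adds 2 new (archive, print) at runtime 12 (ratio 2/12).
Pick 5: T5 adds 1 new (share) at runtime 15 (ratio 1/15).
Greedy total runtime: 3 + 8 + 6 + 12 + 15 = 44. (The true optimum is 41, so greedy overshoots here.)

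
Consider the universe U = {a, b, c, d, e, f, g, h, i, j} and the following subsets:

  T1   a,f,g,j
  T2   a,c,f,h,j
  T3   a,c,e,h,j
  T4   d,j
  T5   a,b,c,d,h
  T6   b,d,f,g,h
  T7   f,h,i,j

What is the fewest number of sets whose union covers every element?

3

T3, T6, T7 together cover {a, b, c, d, e, f, g, h, i, j} — every element.
No 2 of the 7 sets cover everything (all 21 pairs fall short), so 3 is minimum.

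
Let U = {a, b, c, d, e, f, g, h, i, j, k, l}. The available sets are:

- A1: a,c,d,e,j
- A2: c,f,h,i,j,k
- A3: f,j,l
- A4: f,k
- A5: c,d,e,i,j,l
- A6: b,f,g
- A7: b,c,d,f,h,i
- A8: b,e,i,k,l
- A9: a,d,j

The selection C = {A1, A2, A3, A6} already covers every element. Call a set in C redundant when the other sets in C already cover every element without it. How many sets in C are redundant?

Drop A1: a, d, e uncovered — not redundant.
Drop A2: h, i, k uncovered — not redundant.
Drop A3: l uncovered — not redundant.
Drop A6: b, g uncovered — not redundant.
None of the sets in C is redundant.

0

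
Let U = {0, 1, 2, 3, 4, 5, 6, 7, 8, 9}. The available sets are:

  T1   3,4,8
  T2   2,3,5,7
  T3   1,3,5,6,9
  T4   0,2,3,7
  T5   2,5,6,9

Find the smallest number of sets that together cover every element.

T1, T3, T4 together cover {0, 1, 2, 3, 4, 5, 6, 7, 8, 9} — every element.
No 2 of the 5 sets cover everything (all 10 pairs fall short), so 3 is minimum.

3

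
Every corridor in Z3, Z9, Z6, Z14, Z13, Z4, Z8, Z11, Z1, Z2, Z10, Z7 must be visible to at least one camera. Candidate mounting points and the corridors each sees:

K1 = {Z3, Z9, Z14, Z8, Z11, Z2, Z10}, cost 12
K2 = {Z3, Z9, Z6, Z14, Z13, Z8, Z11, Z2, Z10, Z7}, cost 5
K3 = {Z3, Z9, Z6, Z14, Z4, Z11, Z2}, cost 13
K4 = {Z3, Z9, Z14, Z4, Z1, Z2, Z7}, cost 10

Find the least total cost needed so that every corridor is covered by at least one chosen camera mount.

15

K2, K4 cover every corridor at cost 5 + 10 = 15.
Any cover uses at least 2 camera mounts; among all covering selections none totals below 15.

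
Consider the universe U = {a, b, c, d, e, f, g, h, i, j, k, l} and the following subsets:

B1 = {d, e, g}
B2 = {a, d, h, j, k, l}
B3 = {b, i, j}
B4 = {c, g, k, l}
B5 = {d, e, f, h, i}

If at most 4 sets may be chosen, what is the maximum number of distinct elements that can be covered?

12

Choosing B2, B3, B4, B5 covers {a, b, c, d, e, f, g, h, i, j, k, l} — 12 elements.
That is all 12 elements.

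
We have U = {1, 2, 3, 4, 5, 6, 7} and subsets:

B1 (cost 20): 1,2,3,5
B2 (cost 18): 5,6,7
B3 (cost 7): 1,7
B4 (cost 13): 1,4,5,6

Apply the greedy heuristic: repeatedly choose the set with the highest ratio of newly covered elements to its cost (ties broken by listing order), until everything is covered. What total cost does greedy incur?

Pick 1: B4 adds 4 new (1, 4, 5, 6) at cost 13 (ratio 4/13).
Pick 2: B3 adds 1 new (7) at cost 7 (ratio 1/7).
Pick 3: B1 adds 2 new (2, 3) at cost 20 (ratio 2/20).
Greedy total cost: 13 + 7 + 20 = 40.

40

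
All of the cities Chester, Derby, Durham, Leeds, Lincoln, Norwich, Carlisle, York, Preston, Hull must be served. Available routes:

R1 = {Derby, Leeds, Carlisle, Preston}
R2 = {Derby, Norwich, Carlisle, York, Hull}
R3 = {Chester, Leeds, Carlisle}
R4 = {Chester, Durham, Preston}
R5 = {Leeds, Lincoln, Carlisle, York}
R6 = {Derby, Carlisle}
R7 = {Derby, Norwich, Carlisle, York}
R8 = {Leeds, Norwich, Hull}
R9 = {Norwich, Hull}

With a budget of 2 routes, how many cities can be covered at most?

Choosing R2, R4 covers {Chester, Derby, Durham, Norwich, Carlisle, York, Preston, Hull} — 8 cities.
No choice of 2 routes does better; here Leeds, Lincoln are left uncovered.

8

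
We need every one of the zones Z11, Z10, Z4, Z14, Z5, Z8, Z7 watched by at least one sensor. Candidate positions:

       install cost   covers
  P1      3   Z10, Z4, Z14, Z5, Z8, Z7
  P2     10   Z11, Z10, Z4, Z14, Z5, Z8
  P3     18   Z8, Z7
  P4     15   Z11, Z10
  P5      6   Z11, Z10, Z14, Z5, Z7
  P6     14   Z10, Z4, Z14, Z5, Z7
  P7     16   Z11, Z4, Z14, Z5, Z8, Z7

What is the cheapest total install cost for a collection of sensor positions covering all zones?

P1, P5 cover every zone at install cost 3 + 6 = 9.
Any cover uses at least 2 sensor positions; among all covering selections none totals below 9.

9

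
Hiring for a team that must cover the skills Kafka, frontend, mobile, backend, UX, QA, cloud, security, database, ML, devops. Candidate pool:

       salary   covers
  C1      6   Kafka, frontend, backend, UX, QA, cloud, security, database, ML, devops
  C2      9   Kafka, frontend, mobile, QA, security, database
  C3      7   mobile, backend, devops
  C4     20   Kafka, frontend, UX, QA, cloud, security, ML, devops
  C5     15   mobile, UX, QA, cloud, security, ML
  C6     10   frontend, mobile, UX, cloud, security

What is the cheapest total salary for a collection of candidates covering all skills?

C1, C3 cover every skill at salary 6 + 7 = 13.
Any cover uses at least 2 candidates; among all covering selections none totals below 13.

13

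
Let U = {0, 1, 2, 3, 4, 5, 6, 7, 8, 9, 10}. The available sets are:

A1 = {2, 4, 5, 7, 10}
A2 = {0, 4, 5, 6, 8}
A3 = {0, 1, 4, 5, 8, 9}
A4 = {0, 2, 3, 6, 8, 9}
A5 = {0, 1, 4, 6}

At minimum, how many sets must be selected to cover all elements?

A1, A3, A4 together cover {0, 1, 2, 3, 4, 5, 6, 7, 8, 9, 10} — every element.
No 2 of the 5 sets cover everything (all 10 pairs fall short), so 3 is minimum.

3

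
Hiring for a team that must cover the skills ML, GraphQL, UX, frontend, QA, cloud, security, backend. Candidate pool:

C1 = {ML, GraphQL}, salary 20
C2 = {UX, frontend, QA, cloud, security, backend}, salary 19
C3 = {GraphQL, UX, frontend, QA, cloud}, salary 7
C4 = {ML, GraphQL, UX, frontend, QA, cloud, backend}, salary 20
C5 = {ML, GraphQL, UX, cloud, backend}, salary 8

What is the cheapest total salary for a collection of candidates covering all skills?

C2, C5 cover every skill at salary 19 + 8 = 27.
Any cover uses at least 2 candidates; among all covering selections none totals below 27.
Greedy by coverage-per-salary would pick C3, C5, C2 for 34 — worse than the optimum 27.

27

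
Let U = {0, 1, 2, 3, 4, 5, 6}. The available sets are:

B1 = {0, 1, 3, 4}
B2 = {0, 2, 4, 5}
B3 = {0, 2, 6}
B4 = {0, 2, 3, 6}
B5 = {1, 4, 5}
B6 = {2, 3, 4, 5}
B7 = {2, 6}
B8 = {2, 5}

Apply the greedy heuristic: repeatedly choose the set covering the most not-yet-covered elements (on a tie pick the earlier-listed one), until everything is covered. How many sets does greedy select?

3

Pick 1: B1 covers 4 new elements (0, 1, 3, 4).
Pick 2: B2 covers 2 new elements (2, 5).
Pick 3: B3 covers 1 new elements (6).
Greedy uses 3 sets. (The true minimum is 2.)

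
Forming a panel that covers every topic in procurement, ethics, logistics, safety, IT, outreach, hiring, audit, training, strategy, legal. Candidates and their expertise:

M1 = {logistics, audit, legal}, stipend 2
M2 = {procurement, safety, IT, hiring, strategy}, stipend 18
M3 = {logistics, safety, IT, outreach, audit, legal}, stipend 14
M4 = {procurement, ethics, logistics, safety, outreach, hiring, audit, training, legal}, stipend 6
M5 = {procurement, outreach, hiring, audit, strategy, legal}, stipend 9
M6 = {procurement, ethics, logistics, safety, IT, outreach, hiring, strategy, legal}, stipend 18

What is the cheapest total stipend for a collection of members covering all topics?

24

M2, M4 cover every topic at stipend 18 + 6 = 24.
Any cover uses at least 2 members; among all covering selections none totals below 24.
Greedy by coverage-per-stipend would pick M1, M4, M2 for 26 — worse than the optimum 24.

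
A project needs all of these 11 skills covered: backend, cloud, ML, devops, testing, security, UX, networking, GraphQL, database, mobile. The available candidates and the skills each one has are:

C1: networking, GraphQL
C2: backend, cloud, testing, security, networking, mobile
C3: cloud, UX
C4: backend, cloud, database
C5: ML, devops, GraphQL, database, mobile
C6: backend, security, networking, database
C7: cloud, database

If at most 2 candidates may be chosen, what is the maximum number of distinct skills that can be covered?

10

Choosing C2, C5 covers {backend, cloud, ML, devops, testing, security, networking, GraphQL, database, mobile} — 10 skills.
No choice of 2 candidates does better; here UX is left uncovered.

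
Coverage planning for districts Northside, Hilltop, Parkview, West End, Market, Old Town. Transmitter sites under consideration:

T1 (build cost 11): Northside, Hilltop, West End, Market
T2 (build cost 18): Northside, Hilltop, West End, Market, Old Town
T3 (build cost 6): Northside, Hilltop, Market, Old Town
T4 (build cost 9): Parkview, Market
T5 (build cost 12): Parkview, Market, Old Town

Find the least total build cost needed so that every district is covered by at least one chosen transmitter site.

23

T1, T5 cover every district at build cost 11 + 12 = 23.
Any cover uses at least 2 transmitter sites; among all covering selections none totals below 23.
Greedy by coverage-per-build cost would pick T3, T4, T1 for 26 — worse than the optimum 23.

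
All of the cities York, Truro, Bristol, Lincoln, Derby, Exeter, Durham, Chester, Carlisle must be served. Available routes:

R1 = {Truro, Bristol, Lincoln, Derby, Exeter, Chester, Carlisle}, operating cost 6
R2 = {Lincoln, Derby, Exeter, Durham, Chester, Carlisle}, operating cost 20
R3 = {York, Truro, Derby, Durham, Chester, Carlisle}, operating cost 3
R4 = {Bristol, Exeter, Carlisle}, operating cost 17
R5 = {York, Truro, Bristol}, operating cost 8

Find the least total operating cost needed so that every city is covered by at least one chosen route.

R1, R3 cover every city at operating cost 6 + 3 = 9.
Any cover uses at least 2 routes; among all covering selections none totals below 9.

9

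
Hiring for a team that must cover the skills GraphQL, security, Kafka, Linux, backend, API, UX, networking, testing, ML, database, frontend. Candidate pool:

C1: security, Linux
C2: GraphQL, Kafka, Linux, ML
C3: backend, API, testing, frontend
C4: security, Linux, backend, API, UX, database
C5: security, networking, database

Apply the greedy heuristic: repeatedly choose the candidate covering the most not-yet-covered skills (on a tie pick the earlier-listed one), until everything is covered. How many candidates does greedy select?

Pick 1: C4 covers 6 new skills (security, Linux, backend, API, UX, database).
Pick 2: C2 covers 3 new skills (GraphQL, Kafka, ML).
Pick 3: C3 covers 2 new skills (testing, frontend).
Pick 4: C5 covers 1 new skills (networking).
Greedy uses 4 candidates.

4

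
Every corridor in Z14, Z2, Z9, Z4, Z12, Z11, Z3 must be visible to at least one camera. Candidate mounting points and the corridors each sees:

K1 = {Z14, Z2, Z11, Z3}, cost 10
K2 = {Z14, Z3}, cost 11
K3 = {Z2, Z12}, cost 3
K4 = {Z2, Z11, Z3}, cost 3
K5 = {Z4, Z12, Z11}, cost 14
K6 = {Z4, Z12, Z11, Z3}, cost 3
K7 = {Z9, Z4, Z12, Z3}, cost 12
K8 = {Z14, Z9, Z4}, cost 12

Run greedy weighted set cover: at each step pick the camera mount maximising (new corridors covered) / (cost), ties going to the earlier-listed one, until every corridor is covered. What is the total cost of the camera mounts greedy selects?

Pick 1: K6 adds 4 new (Z4, Z12, Z11, Z3) at cost 3 (ratio 4/3).
Pick 2: K3 adds 1 new (Z2) at cost 3 (ratio 1/3).
Pick 3: K8 adds 2 new (Z14, Z9) at cost 12 (ratio 2/12).
Greedy total cost: 3 + 3 + 12 = 18.

18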